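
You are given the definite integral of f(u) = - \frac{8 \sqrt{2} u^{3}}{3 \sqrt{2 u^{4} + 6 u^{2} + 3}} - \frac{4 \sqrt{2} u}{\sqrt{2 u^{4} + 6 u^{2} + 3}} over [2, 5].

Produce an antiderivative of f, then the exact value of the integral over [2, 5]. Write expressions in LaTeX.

f matches the chain-rule pattern g'(h)*h' with inner function h(u) = u^{4} + 3 u^{2} + \frac{3}{2}; substituting w = h(u) collapses the integral.
F(u) = - \frac{2 \sqrt{2} \sqrt{2 u^{4} + 6 u^{2} + 3}}{3} is an antiderivative of f.
Check: d/du[- \frac{2 \sqrt{2} \sqrt{2 u^{4} + 6 u^{2} + 3}}{3}] = \frac{- 8 \sqrt{2} u^{3} - 12 \sqrt{2} u}{3 \sqrt{2 u^{4} + 6 u^{2} + 3}}, which equals f(u).
F(5) = - \frac{2 \sqrt{2806}}{3}; F(2) = - \frac{2 \sqrt{118}}{3}.
Integral = F(5) - F(2) = - \frac{2 \sqrt{2806}}{3} + \frac{2 \sqrt{118}}{3}.

Antiderivative: F(u) = - \frac{2 \sqrt{2} \sqrt{2 u^{4} + 6 u^{2} + 3}}{3}; value = - \frac{2 \sqrt{2806}}{3} + \frac{2 \sqrt{118}}{3}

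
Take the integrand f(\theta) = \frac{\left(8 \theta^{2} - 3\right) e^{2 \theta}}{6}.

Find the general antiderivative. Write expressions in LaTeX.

Recognize the product-rule pattern: f = u'v + uv' with u = \frac{2 \theta^{2}}{3} - \frac{2 \theta}{3} + \frac{1}{12}, v = e^{2 \theta}, so integration by parts undoes it.
Check: d/d\theta[\frac{2 \theta^{2} e^{2 \theta}}{3} - \frac{2 \theta e^{2 \theta}}{3} + \frac{e^{2 \theta}}{12}] = \frac{4 \theta^{2} e^{2 \theta}}{3} - \frac{e^{2 \theta}}{2}, which equals f(\theta).

F(\theta) = \frac{2 \theta^{2} e^{2 \theta}}{3} - \frac{2 \theta e^{2 \theta}}{3} + \frac{e^{2 \theta}}{12} + C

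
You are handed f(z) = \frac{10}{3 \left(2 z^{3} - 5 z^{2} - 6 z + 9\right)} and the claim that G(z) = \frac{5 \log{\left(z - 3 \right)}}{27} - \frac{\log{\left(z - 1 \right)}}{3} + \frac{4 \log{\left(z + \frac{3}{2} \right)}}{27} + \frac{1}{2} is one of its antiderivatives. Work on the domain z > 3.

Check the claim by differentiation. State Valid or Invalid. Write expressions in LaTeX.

Valid. The derivative of G reproduces f.

d/dz[G] = \frac{10}{6 z^{3} - 15 z^{2} - 18 z + 27}
This equals f(z) exactly, so the claim holds.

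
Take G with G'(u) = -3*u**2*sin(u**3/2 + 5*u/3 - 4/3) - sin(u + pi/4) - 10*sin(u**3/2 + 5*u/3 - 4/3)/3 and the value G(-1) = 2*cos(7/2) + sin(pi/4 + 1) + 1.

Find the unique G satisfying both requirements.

G(u) = cos(u + pi/4) + 2*cos(u**3/2 + 5*u/3 - 4/3) + 1

The integrand splits into summands that can be handled one at a time.
A general antiderivative is cos(u + pi/4) + 2*cos(u**3/2 + 5*u/3 - 4/3) + C.
The condition gives C = 2*cos(7/2) + sin(pi/4 + 1) + 1 - (2*cos(7/2) + sin(pi/4 + 1)) = 1.
So G(u) = cos(u + pi/4) + 2*cos(u**3/2 + 5*u/3 - 4/3) + 1.
Check: d/du[cos(u + pi/4) + 2*cos(u**3/2 + 5*u/3 - 4/3) + 1] = -3*u**2*sin(u**3/2 + 5*u/3 - 4/3) - sin(u + pi/4) - 10*sin(u**3/2 + 5*u/3 - 4/3)/3 = G'(u).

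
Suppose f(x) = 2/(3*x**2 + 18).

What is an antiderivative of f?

An antiderivative is F(x) = sqrt(6)*atan(sqrt(6)*x/6)/9.

Recover f(x) by differentiating a candidate F(x); any mismatch rules it out.
Check: d/dx[sqrt(6)*atan(sqrt(6)*x/6)/9] = 2/(3*x**2 + 18) = f(x).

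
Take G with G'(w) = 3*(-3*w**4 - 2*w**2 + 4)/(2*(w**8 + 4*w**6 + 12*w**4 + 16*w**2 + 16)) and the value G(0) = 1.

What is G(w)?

Recognize the product-rule pattern: G'(w) = u'v + uv' with u = 3*w/2, v = 1/(w**4 + 2*w**2 + 4), so integration by parts undoes it.
A general antiderivative is 3*w/(2*(w**4 + 2*w**2 + 4)) + C.
The condition gives C = 1 - (0) = 1.
So G(w) = 3*w/(2*(w**4 + 2*w**2 + 4)) + 1.
Check: d/dw[3*w/(2*(w**4 + 2*w**2 + 4)) + 1] = (-9*w**4 - 6*w**2 + 12)/(2*w**8 + 8*w**6 + 24*w**4 + 32*w**2 + 32), which equals G'(w).

G(w) = 3*w/(2*(w**4 + 2*w**2 + 4)) + 1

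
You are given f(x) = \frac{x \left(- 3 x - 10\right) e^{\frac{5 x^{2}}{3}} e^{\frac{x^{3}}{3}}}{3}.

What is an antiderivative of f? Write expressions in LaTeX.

An antiderivative is F(x) = - e^{\frac{x^{3}}{3} + \frac{5 x^{2}}{3}}.

The substitution u = \frac{x^{3}}{3} + \frac{5 x^{2}}{3} works: f is exactly (dF/du)*(du/dx) for that inner function.
Check: d/dx[- e^{\frac{x^{3}}{3} + \frac{5 x^{2}}{3}}] = - x^{2} e^{\frac{5 x^{2}}{3}} e^{\frac{x^{3}}{3}} - \frac{10 x e^{\frac{5 x^{2}}{3}} e^{\frac{x^{3}}{3}}}{3}, which equals f(x).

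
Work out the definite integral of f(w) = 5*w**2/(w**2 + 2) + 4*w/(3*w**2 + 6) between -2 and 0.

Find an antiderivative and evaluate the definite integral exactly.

The integrand splits into summands that can be handled one at a time.
F(w) = 5*w + 2*log(w**2 + 2)/3 - 5*sqrt(2)*atan(sqrt(2)*w/2) is an antiderivative of f.
Check: d/dw[5*w + 2*log(w**2 + 2)/3 - 5*sqrt(2)*atan(sqrt(2)*w/2)] = (15*w**2 + 4*w)/(3*w**2 + 6), which equals f(w).
F(0) = 2*log(2)/3; F(-2) = -10 + 2*log(6)/3 + 5*sqrt(2)*atan(sqrt(2)).
Integral = F(0) - F(-2) = -5*sqrt(2)*atan(sqrt(2)) - 2*log(6)/3 + 2*log(2)/3 + 10.

Antiderivative: F(w) = 5*w + 2*log(w**2 + 2)/3 - 5*sqrt(2)*atan(sqrt(2)*w/2); value = -5*sqrt(2)*atan(sqrt(2)) - 2*log(6)/3 + 2*log(2)/3 + 10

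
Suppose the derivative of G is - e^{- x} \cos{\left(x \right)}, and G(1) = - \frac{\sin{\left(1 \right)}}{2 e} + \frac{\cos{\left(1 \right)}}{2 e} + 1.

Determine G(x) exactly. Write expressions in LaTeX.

For G(x) to be correct, d/dx[G] must agree with the stated G'(x) identically.
A general antiderivative is - \frac{e^{- x} \sin{\left(x \right)}}{2} + \frac{e^{- x} \cos{\left(x \right)}}{2} + C.
The condition gives C = - \frac{\sin{\left(1 \right)}}{2 e} + \frac{\cos{\left(1 \right)}}{2 e} + 1 - (- \frac{\sin{\left(1 \right)}}{2 e} + \frac{\cos{\left(1 \right)}}{2 e}) = 1.
So G(x) = \frac{\left(2 e^{x} - \sin{\left(x \right)} + \cos{\left(x \right)}\right) e^{- x}}{2}.
Check: d/dx[\frac{\left(2 e^{x} - \sin{\left(x \right)} + \cos{\left(x \right)}\right) e^{- x}}{2}] = - e^{- x} \cos{\left(x \right)} = G'(x).

G(x) = \frac{\left(2 e^{x} - \sin{\left(x \right)} + \cos{\left(x \right)}\right) e^{- x}}{2}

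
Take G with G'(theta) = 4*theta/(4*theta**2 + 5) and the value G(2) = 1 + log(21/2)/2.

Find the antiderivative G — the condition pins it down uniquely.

G(theta) = (log(2*theta**2 + 5/2) + 2)/2

The substitution u = 2*theta**2 + 5/2 works: G'(theta) is exactly (dG/du)*(du/dtheta) for that inner function.
A general antiderivative is log(2*theta**2 + 5/2)/2 + C.
The condition gives C = 1 + log(21/2)/2 - (log(21/2)/2) = 1.
So G(theta) = (log(2*theta**2 + 5/2) + 2)/2.
Check: d/dtheta[(log(2*theta**2 + 5/2) + 2)/2] = 4*theta/(4*theta**2 + 5) = G'(theta).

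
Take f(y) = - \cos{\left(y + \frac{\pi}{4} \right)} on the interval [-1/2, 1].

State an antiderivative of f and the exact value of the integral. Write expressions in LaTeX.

Antiderivative: F(y) = - \sin{\left(y + \frac{\pi}{4} \right)}; value = - \sin{\left(\frac{\pi}{4} + 1 \right)} + \cos{\left(\frac{1}{2} + \frac{\pi}{4} \right)}

A first test for any F(y): its y-derivative must equal f(y) identically.
F(y) = - \sin{\left(y + \frac{\pi}{4} \right)} is an antiderivative of f.
Check: d/dy[- \sin{\left(y + \frac{\pi}{4} \right)}] = - \cos{\left(y + \frac{\pi}{4} \right)} = f(y).
F(1) = - \sin{\left(\frac{\pi}{4} + 1 \right)}; F(-1/2) = - \cos{\left(\frac{1}{2} + \frac{\pi}{4} \right)}.
Integral = F(1) - F(-1/2) = - \sin{\left(\frac{\pi}{4} + 1 \right)} + \cos{\left(\frac{1}{2} + \frac{\pi}{4} \right)}.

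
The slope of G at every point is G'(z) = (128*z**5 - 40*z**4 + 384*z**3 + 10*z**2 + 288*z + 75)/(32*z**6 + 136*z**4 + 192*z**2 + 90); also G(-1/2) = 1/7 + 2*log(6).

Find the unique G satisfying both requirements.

G(z) = 5*z/(4*z**2 + 6) + 2*log(4*z**2 + 5) + 1/2

A first test for any G(z): its z-derivative must equal the given G'(z).
A general antiderivative is 5*z/(4*z**2 + 6) + 2*log(4*z**2 + 5) + C.
The condition gives C = 1/7 + 2*log(6) - (-5/14 + 2*log(6)) = 1/2.
So G(z) = 5*z/(4*z**2 + 6) + 2*log(4*z**2 + 5) + 1/2.
Check: d/dz[5*z/(4*z**2 + 6) + 2*log(4*z**2 + 5) + 1/2] = (128*z**5 - 40*z**4 + 384*z**3 + 10*z**2 + 288*z + 75)/(32*z**6 + 136*z**4 + 192*z**2 + 90) = G'(z).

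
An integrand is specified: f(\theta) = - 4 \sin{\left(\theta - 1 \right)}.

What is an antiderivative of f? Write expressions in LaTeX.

An antiderivative is F(\theta) = 4 \cos{\left(\theta - 1 \right)}.

An antiderivative F(\theta) passes only if d/d\theta[F] lands on f(\theta) exactly.
Check: d/d\theta[4 \cos{\left(\theta - 1 \right)}] = - 4 \sin{\left(\theta - 1 \right)} = f(\theta).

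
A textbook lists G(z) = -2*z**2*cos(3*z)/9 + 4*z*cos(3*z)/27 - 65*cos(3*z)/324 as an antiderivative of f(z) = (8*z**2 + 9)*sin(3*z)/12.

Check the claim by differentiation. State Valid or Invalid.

d/dz[G] = 2*z**2*sin(3*z)/3 - 4*z*sin(3*z)/9 - 4*z*cos(3*z)/9 + 65*sin(3*z)/108 + 4*cos(3*z)/27
d/dz[G] - f(z) = -4*z*sin(3*z)/9 - 4*z*cos(3*z)/9 - 4*sin(3*z)/27 + 4*cos(3*z)/27 != 0.

Invalid: d/dz[G] - f = -4*z*sin(3*z)/9 - 4*z*cos(3*z)/9 - 4*sin(3*z)/27 + 4*cos(3*z)/27, which is not 0.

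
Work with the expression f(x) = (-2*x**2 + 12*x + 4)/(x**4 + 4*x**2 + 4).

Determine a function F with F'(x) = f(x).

Recognize the product-rule pattern: f = u'v + uv' with u = 1/(x**2/2 + 1), v = x - 3, so integration by parts undoes it.
Check: d/dx[(2*x - 6)/(x**2 + 2)] = (-2*x**2 + 12*x + 4)/(x**4 + 4*x**2 + 4) = f(x).

An antiderivative is F(x) = (2*x - 6)/(x**2 + 2).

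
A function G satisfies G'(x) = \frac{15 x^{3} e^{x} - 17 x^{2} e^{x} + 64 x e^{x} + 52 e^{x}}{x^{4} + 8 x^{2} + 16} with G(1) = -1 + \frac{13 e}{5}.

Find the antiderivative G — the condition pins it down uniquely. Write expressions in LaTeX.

G(x) = \frac{15 x e^{x}}{x^{2} + 4} - 1 - \frac{e^{x}}{\frac{x^{2}}{2} + 2}

Differentiate the proposed G(x) back; it has to land on the given G'(x).
A general antiderivative is - \frac{3 \left(\frac{1}{3} - \frac{5 x}{2}\right) e^{x}}{\frac{x^{2}}{2} + 2} + C.
The condition gives C = -1 + \frac{13 e}{5} - (\frac{13 e}{5}) = -1.
So G(x) = \frac{15 x e^{x}}{x^{2} + 4} - 1 - \frac{e^{x}}{\frac{x^{2}}{2} + 2}.
Check: d/dx[\frac{15 x e^{x}}{x^{2} + 4} - 1 - \frac{e^{x}}{\frac{x^{2}}{2} + 2}] = \frac{15 x^{3} e^{x} - 17 x^{2} e^{x} + 64 x e^{x} + 52 e^{x}}{x^{4} + 8 x^{2} + 16} = G'(x).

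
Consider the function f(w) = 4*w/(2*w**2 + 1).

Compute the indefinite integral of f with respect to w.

f matches the chain-rule pattern g'(h)*h' with inner function h(w) = 2*w**2 + 1; substituting u = h(w) collapses the integral.
Check: d/dw[log(2*w**2 + 1)] = 4*w/(2*w**2 + 1) = f(w).

F(w) = log(2*w**2 + 1) + C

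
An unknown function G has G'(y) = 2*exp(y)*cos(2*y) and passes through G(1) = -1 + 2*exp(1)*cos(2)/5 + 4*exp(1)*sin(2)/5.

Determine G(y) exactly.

Since d/dy undoes antidifferentiation here, G(y) must give back the stated G'(y).
A general antiderivative is 4*exp(y)*sin(2*y)/5 + 2*exp(y)*cos(2*y)/5 + C.
The condition gives C = -1 + 2*exp(1)*cos(2)/5 + 4*exp(1)*sin(2)/5 - (2*exp(1)*cos(2)/5 + 4*exp(1)*sin(2)/5) = -1.
So G(y) = 4*exp(y)*sin(2*y)/5 + 2*exp(y)*cos(2*y)/5 - 1.
Check: d/dy[4*exp(y)*sin(2*y)/5 + 2*exp(y)*cos(2*y)/5 - 1] = 2*exp(y)*cos(2*y) = G'(y).

G(y) = 4*exp(y)*sin(2*y)/5 + 2*exp(y)*cos(2*y)/5 - 1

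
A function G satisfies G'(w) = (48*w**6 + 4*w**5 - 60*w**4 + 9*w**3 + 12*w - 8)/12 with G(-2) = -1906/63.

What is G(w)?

Any candidate G(w) must reproduce the stated G'(w) exactly.
A general antiderivative is 4*w**7/7 + w**6/18 - w**5 + 3*w**4/16 + w**2/2 - 2*w/3 + C.
The condition gives C = -1906/63 - (-1969/63) = 1.
So G(w) = (576*w**7 + 56*w**6 - 1008*w**5 + 189*w**4 + 504*w**2 - 672*w + 1008)/1008.
Check: d/dw[(576*w**7 + 56*w**6 - 1008*w**5 + 189*w**4 + 504*w**2 - 672*w + 1008)/1008] = 4*w**6 + w**5/3 - 5*w**4 + 3*w**3/4 + w - 2/3, which equals G'(w).

G(w) = (576*w**7 + 56*w**6 - 1008*w**5 + 189*w**4 + 504*w**2 - 672*w + 1008)/1008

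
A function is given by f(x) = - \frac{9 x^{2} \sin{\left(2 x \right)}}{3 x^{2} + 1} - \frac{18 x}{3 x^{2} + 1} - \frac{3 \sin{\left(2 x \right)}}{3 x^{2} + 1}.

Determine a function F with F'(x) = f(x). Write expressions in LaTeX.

An antiderivative is F(x) = - 3 \log{\left(x^{2} + \frac{1}{3} \right)} + \frac{3 \cos{\left(2 x \right)}}{2}.

The integrand splits into summands that can be handled one at a time.
Check: d/dx[- 3 \log{\left(x^{2} + \frac{1}{3} \right)} + \frac{3 \cos{\left(2 x \right)}}{2}] = \frac{- 9 x^{2} \sin{\left(2 x \right)} - 18 x - 3 \sin{\left(2 x \right)}}{3 x^{2} + 1}, which equals f(x).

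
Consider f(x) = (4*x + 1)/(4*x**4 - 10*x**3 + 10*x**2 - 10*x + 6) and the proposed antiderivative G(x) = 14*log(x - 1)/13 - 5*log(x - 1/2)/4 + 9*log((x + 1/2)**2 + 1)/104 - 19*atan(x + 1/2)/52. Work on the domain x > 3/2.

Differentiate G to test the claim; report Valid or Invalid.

d/dx[G] = (8*x + 6)/(8*x**4 - 4*x**3 + 2*x**2 - 11*x + 5)
d/dx[G] - f(x) = (-48*x**3 - 32*x**2 - 10*x - 31)/(32*x**7 - 64*x**6 + 64*x**5 - 120*x**4 + 118*x**3 - 86*x**2 + 86*x - 30) != 0.

Invalid: d/dx[G] - f = (-48*x**3 - 32*x**2 - 10*x - 31)/(32*x**7 - 64*x**6 + 64*x**5 - 120*x**4 + 118*x**3 - 86*x**2 + 86*x - 30), which is not 0.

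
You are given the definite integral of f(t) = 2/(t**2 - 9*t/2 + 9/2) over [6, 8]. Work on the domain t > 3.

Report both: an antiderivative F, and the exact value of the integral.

Antiderivative: F(t) = 4*(log(t - 3) - log(t - 3/2))/3; value = -4*log(13/2)/3 - 4*log(3)/3 + 4*log(9/2)/3 + 4*log(5)/3

Factor the denominator ((t - 3)*(2*t - 3)) and decompose: f = -8/(3*(2*t - 3)) + 4/(3*(t - 3)); each piece integrates to a log, atan, or power term.
F(t) = 4*(log(t - 3) - log(t - 3/2))/3 is an antiderivative of f.
Check: d/dt[4*(log(t - 3) - log(t - 3/2))/3] = 4/(2*t**2 - 9*t + 9), which equals f(t).
F(8) = -4*log(13/2)/3 + 4*log(5)/3; F(6) = -4*log(9/2)/3 + 4*log(3)/3.
Integral = F(8) - F(6) = -4*log(13/2)/3 - 4*log(3)/3 + 4*log(9/2)/3 + 4*log(5)/3.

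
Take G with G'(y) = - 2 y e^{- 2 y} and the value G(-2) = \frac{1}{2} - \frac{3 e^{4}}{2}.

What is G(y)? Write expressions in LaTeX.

G'(y) has the shape u'v + uv' for u = y + \frac{1}{2} and v = e^{- 2 y} — it is the derivative of the product u*v.
A general antiderivative is \frac{\left(2 y + 1\right) e^{- 2 y}}{2} + C.
The condition gives C = \frac{1}{2} - \frac{3 e^{4}}{2} - (- \frac{3 e^{4}}{2}) = \frac{1}{2}.
So G(y) = \frac{\left(2 y + e^{2 y} + 1\right) e^{- 2 y}}{2}.
Check: d/dy[\frac{\left(2 y + e^{2 y} + 1\right) e^{- 2 y}}{2}] = - 2 y e^{- 2 y} = G'(y).

G(y) = \frac{\left(2 y + e^{2 y} + 1\right) e^{- 2 y}}{2}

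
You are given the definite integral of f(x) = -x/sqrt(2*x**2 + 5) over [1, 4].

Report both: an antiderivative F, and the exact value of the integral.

Antiderivative: F(x) = -sqrt(2*x**2 + 5)/2; value = -sqrt(37)/2 + sqrt(7)/2

The substitution u = 2*x**2 + 5 works: f is exactly (dF/du)*(du/dx) for that inner function.
F(x) = -sqrt(2*x**2 + 5)/2 is an antiderivative of f.
Check: d/dx[-sqrt(2*x**2 + 5)/2] = -x/sqrt(2*x**2 + 5) = f(x).
F(4) = -sqrt(37)/2; F(1) = -sqrt(7)/2.
Integral = F(4) - F(1) = -sqrt(37)/2 + sqrt(7)/2.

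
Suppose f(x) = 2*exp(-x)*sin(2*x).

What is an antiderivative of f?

An antiderivative is F(x) = -2*exp(-x)*sin(2*x)/5 - 4*exp(-x)*cos(2*x)/5.

Since d/dx undoes antidifferentiation here, F'(x) = f(x) is required of F(x).
Check: d/dx[-2*exp(-x)*sin(2*x)/5 - 4*exp(-x)*cos(2*x)/5] = 2*exp(-x)*sin(2*x) = f(x).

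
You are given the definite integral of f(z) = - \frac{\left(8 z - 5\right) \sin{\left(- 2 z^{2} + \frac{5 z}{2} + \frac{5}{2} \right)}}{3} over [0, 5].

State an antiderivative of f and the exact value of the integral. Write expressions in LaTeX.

Antiderivative: F(z) = - \frac{2 \cos{\left(- 2 z^{2} + \frac{5 z}{2} + \frac{5}{2} \right)}}{3}; value = \frac{2 \cos{\left(\frac{5}{2} \right)}}{3} - \frac{2 \cos{\left(35 \right)}}{3}

The substitution u = - 2 z^{2} + \frac{5 z}{2} + \frac{5}{2} works: f is exactly (dF/du)*(du/dz) for that inner function.
F(z) = - \frac{2 \cos{\left(- 2 z^{2} + \frac{5 z}{2} + \frac{5}{2} \right)}}{3} is an antiderivative of f.
Check: d/dz[- \frac{2 \cos{\left(- 2 z^{2} + \frac{5 z}{2} + \frac{5}{2} \right)}}{3}] = - \frac{8 z \sin{\left(- 2 z^{2} + \frac{5 z}{2} + \frac{5}{2} \right)}}{3} + \frac{5 \sin{\left(- 2 z^{2} + \frac{5 z}{2} + \frac{5}{2} \right)}}{3}, which equals f(z).
F(5) = - \frac{2 \cos{\left(35 \right)}}{3}; F(0) = - \frac{2 \cos{\left(\frac{5}{2} \right)}}{3}.
Integral = F(5) - F(0) = \frac{2 \cos{\left(\frac{5}{2} \right)}}{3} - \frac{2 \cos{\left(35 \right)}}{3}.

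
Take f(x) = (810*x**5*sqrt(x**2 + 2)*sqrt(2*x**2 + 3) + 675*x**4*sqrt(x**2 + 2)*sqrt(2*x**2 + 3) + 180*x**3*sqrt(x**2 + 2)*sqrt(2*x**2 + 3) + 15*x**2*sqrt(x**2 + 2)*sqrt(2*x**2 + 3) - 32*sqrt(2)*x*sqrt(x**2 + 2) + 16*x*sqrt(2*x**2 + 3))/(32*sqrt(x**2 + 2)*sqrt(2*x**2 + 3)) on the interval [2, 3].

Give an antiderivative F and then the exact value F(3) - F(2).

Antiderivative: F(x) = (-5*x**3*(-3*x - 1)**3 + 16*sqrt(x**2 + 2) - 16*sqrt(2)*sqrt(2*x**2 + 3))/32; value = -sqrt(42)/2 - sqrt(6)/2 + sqrt(11)/2 + sqrt(22)/2 + 3790

Since d/dx undoes antidifferentiation here, F'(x) = f(x) is required of F(x).
F(x) = (-5*x**3*(-3*x - 1)**3 + 16*sqrt(x**2 + 2) - 16*sqrt(2)*sqrt(2*x**2 + 3))/32 is an antiderivative of f.
Check: d/dx[(-5*x**3*(-3*x - 1)**3 + 16*sqrt(x**2 + 2) - 16*sqrt(2)*sqrt(2*x**2 + 3))/32] = (810*x**5*sqrt(x**2 + 2)*sqrt(2*x**2 + 3) + 675*x**4*sqrt(x**2 + 2)*sqrt(2*x**2 + 3) + 180*x**3*sqrt(x**2 + 2)*sqrt(2*x**2 + 3) + 15*x**2*sqrt(x**2 + 2)*sqrt(2*x**2 + 3) - 32*sqrt(2)*x*sqrt(x**2 + 2) + 16*x*sqrt(2*x**2 + 3))/(32*sqrt(x**2 + 2)*sqrt(2*x**2 + 3)) = f(x).
F(3) = -sqrt(42)/2 + sqrt(11)/2 + 16875/4; F(2) = -sqrt(22)/2 + sqrt(6)/2 + 1715/4.
Integral = F(3) - F(2) = -sqrt(42)/2 - sqrt(6)/2 + sqrt(11)/2 + sqrt(22)/2 + 3790.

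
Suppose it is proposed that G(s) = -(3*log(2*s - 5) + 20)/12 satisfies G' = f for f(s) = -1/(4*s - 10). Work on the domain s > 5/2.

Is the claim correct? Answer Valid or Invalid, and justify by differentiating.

d/ds[G] = -1/(4*s - 10)
This equals f(s) exactly, so the claim holds.

Valid - the claim checks out under differentiation.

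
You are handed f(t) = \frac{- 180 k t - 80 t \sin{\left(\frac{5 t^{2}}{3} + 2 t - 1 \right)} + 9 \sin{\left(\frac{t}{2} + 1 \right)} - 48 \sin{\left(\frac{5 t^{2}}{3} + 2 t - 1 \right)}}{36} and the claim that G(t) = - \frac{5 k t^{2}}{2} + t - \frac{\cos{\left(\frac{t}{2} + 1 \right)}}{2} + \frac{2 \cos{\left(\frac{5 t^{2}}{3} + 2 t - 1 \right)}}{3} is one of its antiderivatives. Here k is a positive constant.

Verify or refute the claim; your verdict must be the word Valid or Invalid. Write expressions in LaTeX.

d/dt[G] = - 5 k t - \frac{20 t \sin{\left(\frac{5 t^{2}}{3} + 2 t - 1 \right)}}{9} + \frac{\sin{\left(\frac{t}{2} + 1 \right)}}{4} - \frac{4 \sin{\left(\frac{5 t^{2}}{3} + 2 t - 1 \right)}}{3} + 1
d/dt[G] - f(t) = 1 != 0.

Invalid: d/dt[G] - f = 1, which is not 0.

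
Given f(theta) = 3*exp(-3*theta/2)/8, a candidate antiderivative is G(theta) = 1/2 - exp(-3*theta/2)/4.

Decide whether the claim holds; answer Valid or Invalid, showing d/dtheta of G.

Valid - differentiating G returns exactly f.

d/dtheta[G] = 3*exp(-3*theta/2)/8
This equals f(theta) exactly, so the claim holds.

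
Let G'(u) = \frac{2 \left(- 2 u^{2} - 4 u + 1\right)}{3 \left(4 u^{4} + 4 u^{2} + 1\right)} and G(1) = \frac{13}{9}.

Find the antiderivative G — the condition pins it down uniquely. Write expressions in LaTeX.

G(u) = \frac{6 u^{2} + 2 u + 5}{3 \left(2 u^{2} + 1\right)}

Recognize the product-rule pattern: G'(u) = v'r + vr' with v = \frac{1}{2 u^{2} + 1}, r = \frac{2 u}{3} + \frac{2}{3}, so integration by parts undoes it.
A general antiderivative is \frac{\frac{2 u}{3} + \frac{2}{3}}{2 u^{2} + 1} + C.
The condition gives C = \frac{13}{9} - (\frac{4}{9}) = 1.
So G(u) = \frac{6 u^{2} + 2 u + 5}{3 \left(2 u^{2} + 1\right)}.
Check: d/du[\frac{6 u^{2} + 2 u + 5}{3 \left(2 u^{2} + 1\right)}] = \frac{- 4 u^{2} - 8 u + 2}{12 u^{4} + 12 u^{2} + 3}, which equals G'(u).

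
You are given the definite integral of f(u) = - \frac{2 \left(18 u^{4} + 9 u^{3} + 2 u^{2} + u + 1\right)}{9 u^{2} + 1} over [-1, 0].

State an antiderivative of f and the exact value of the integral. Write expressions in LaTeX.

Differentiate the proposed F(u) back; it has to land on f(u) exactly.
F(u) = - \frac{4 u^{3}}{3} - u^{2} - \frac{2 \operatorname{atan}{\left(3 u \right)}}{3} is an antiderivative of f.
Check: d/du[- \frac{4 u^{3}}{3} - u^{2} - \frac{2 \operatorname{atan}{\left(3 u \right)}}{3}] = \frac{- 36 u^{4} - 18 u^{3} - 4 u^{2} - 2 u - 2}{9 u^{2} + 1}, which equals f(u).
F(0) = 0; F(-1) = \frac{1}{3} + \frac{2 \operatorname{atan}{\left(3 \right)}}{3}.
Integral = F(0) - F(-1) = - \frac{2 \operatorname{atan}{\left(3 \right)}}{3} - \frac{1}{3}.

Antiderivative: F(u) = - \frac{4 u^{3}}{3} - u^{2} - \frac{2 \operatorname{atan}{\left(3 u \right)}}{3}; value = - \frac{2 \operatorname{atan}{\left(3 \right)}}{3} - \frac{1}{3}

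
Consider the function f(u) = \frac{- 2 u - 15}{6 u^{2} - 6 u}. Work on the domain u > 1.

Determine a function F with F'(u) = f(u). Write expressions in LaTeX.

An antiderivative is F(u) = \frac{5 \log{\left(u \right)}}{2} - \frac{17 \log{\left(u - 1 \right)}}{6}.

Factor the denominator (6 u \left(u - 1\right)) and decompose: f = - \frac{17}{6 \left(u - 1\right)} + \frac{5}{2 u}; each piece integrates to a log, atan, or power term.
Check: d/du[\frac{5 \log{\left(u \right)}}{2} - \frac{17 \log{\left(u - 1 \right)}}{6}] = \frac{- 2 u - 15}{6 u^{2} - 6 u} = f(u).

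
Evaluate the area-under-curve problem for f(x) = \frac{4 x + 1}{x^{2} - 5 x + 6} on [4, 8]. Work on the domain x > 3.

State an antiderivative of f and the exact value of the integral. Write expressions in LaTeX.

Factor the denominator (\left(x - 3\right) \left(x - 2\right)) and decompose: f = - \frac{9}{x - 2} + \frac{13}{x - 3}; each piece integrates to a log, atan, or power term.
F(x) = 13 \log{\left(x - 3 \right)} - 9 \log{\left(x - 2 \right)} is an antiderivative of f.
Check: d/dx[13 \log{\left(x - 3 \right)} - 9 \log{\left(x - 2 \right)}] = \frac{4 x + 1}{x^{2} - 5 x + 6} = f(x).
F(8) = - 9 \log{\left(6 \right)} + 13 \log{\left(5 \right)}; F(4) = - 9 \log{\left(2 \right)}.
Integral = F(8) - F(4) = - 9 \log{\left(6 \right)} + 9 \log{\left(2 \right)} + 13 \log{\left(5 \right)}.

Antiderivative: F(x) = 13 \log{\left(x - 3 \right)} - 9 \log{\left(x - 2 \right)}; value = - 9 \log{\left(6 \right)} + 9 \log{\left(2 \right)} + 13 \log{\left(5 \right)}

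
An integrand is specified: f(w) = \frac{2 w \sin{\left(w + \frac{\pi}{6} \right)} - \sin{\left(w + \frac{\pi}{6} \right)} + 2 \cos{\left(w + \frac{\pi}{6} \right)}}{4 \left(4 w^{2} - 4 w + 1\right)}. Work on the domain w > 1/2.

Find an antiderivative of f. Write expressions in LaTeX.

An antiderivative is F(w) = - \frac{\cos{\left(w + \frac{\pi}{6} \right)}}{4 \left(2 w - 1\right)}.

Recognize the product-rule pattern: f = u'v + uv' with u = - \frac{1}{4 \left(2 w - 1\right)}, v = \cos{\left(w + \frac{\pi}{6} \right)}, so integration by parts undoes it.
Check: d/dw[- \frac{\cos{\left(w + \frac{\pi}{6} \right)}}{4 \left(2 w - 1\right)}] = \frac{2 w \sin{\left(w + \frac{\pi}{6} \right)} - \sin{\left(w + \frac{\pi}{6} \right)} + 2 \cos{\left(w + \frac{\pi}{6} \right)}}{16 w^{2} - 16 w + 4}, which equals f(w).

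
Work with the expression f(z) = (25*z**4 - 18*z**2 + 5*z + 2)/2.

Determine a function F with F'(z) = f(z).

An antiderivative is F(z) = 5*z**5/2 - 3*z**3 + 5*z**2/4 + z.

Since d/dz undoes antidifferentiation here, F'(z) = f(z) is required of F(z).
Check: d/dz[5*z**5/2 - 3*z**3 + 5*z**2/4 + z] = 25*z**4/2 - 9*z**2 + 5*z/2 + 1, which equals f(z).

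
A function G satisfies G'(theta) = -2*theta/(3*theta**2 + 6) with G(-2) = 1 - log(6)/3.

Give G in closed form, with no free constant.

G'(theta) matches the chain-rule pattern g'(h)*h' with inner function h(theta) = theta**2 + 2; substituting u = h(theta) collapses the integral.
A general antiderivative is -log(theta**2 + 2)/3 + C.
The condition gives C = 1 - log(6)/3 - (-log(6)/3) = 1.
So G(theta) = -(log(theta**2 + 2) - 3)/3.
Check: d/dtheta[-(log(theta**2 + 2) - 3)/3] = -2*theta/(3*theta**2 + 6) = G'(theta).

G(theta) = -(log(theta**2 + 2) - 3)/3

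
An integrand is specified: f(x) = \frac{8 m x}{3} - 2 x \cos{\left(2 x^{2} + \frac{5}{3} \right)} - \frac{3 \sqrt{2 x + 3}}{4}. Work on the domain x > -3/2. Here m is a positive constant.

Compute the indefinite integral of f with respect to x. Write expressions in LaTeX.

Integrate term by term and add the pieces.
Check: d/dx[\frac{4 m x^{2}}{3} - \frac{x \sqrt{2 x + 3}}{2} - \frac{3 \sqrt{2 x + 3}}{4} - \frac{\sin{\left(2 x^{2} + \frac{5}{3} \right)}}{2}] = \frac{32 m x \sqrt{2 x + 3} - 24 x \sqrt{2 x + 3} \cos{\left(2 x^{2} + \frac{5}{3} \right)} - 18 x - 27}{12 \sqrt{2 x + 3}}, which equals f(x).

F(x) = \frac{4 m x^{2}}{3} - \frac{x \sqrt{2 x + 3}}{2} - \frac{3 \sqrt{2 x + 3}}{4} - \frac{\sin{\left(2 x^{2} + \frac{5}{3} \right)}}{2} + C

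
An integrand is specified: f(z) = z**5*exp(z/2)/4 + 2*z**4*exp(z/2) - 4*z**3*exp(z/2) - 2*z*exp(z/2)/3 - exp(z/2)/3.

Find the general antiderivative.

F(z) = z**5*exp(z/2)/2 - z**4*exp(z/2) - 4*z*exp(z/2)/3 + 2*exp(z/2) + C

f has the shape u'v + uv' for u = z**5/2 - z**4 - 4*z/3 + 2 and v = exp(z/2) — it is the derivative of the product u*v.
Check: d/dz[z**5*exp(z/2)/2 - z**4*exp(z/2) - 4*z*exp(z/2)/3 + 2*exp(z/2)] = z**5*exp(z/2)/4 + 2*z**4*exp(z/2) - 4*z**3*exp(z/2) - 2*z*exp(z/2)/3 - exp(z/2)/3 = f(z).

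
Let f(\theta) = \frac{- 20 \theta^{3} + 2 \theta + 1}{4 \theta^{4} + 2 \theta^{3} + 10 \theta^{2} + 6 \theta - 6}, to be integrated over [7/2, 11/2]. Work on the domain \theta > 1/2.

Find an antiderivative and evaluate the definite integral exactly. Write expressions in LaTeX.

Antiderivative: F(\theta) = - \frac{\log{\left(\theta - \frac{1}{2} \right)}}{39} - \frac{19 \log{\left(\theta + 1 \right)}}{24} - \frac{435 \log{\left(\theta^{2} + 3 \right)}}{208} + \frac{179 \sqrt{3} \operatorname{atan}{\left(\frac{\sqrt{3} \theta}{3} \right)}}{312}; value = - \frac{435 \log{\left(\frac{133}{4} \right)}}{208} - \frac{19 \log{\left(\frac{13}{2} \right)}}{24} - \frac{179 \sqrt{3} \operatorname{atan}{\left(\frac{7 \sqrt{3}}{6} \right)}}{312} - \frac{\log{\left(5 \right)}}{39} + \frac{\log{\left(3 \right)}}{39} + \frac{19 \log{\left(\frac{9}{2} \right)}}{24} + \frac{179 \sqrt{3} \operatorname{atan}{\left(\frac{11 \sqrt{3}}{6} \right)}}{312} + \frac{435 \log{\left(\frac{61}{4} \right)}}{208}

The denominator factors as 2 \left(\theta + 1\right) \left(2 \theta - 1\right) \left(\theta^{2} + 3\right); partial fractions split f into directly integrable pieces: - \frac{435 \theta - 179}{104 \left(\theta^{2} + 3\right)} - \frac{2}{39 \left(2 \theta - 1\right)} - \frac{19}{24 \left(\theta + 1\right)}.
F(\theta) = - \frac{\log{\left(\theta - \frac{1}{2} \right)}}{39} - \frac{19 \log{\left(\theta + 1 \right)}}{24} - \frac{435 \log{\left(\theta^{2} + 3 \right)}}{208} + \frac{179 \sqrt{3} \operatorname{atan}{\left(\frac{\sqrt{3} \theta}{3} \right)}}{312} is an antiderivative of f.
Check: d/d\theta[- \frac{\log{\left(\theta - \frac{1}{2} \right)}}{39} - \frac{19 \log{\left(\theta + 1 \right)}}{24} - \frac{435 \log{\left(\theta^{2} + 3 \right)}}{208} + \frac{179 \sqrt{3} \operatorname{atan}{\left(\frac{\sqrt{3} \theta}{3} \right)}}{312}] = \frac{- 20 \theta^{3} + 2 \theta + 1}{4 \theta^{4} + 2 \theta^{3} + 10 \theta^{2} + 6 \theta - 6} = f(\theta).
F(11/2) = - \frac{435 \log{\left(\frac{133}{4} \right)}}{208} - \frac{19 \log{\left(\frac{13}{2} \right)}}{24} - \frac{\log{\left(5 \right)}}{39} + \frac{179 \sqrt{3} \operatorname{atan}{\left(\frac{11 \sqrt{3}}{6} \right)}}{312}; F(7/2) = - \frac{435 \log{\left(\frac{61}{4} \right)}}{208} - \frac{19 \log{\left(\frac{9}{2} \right)}}{24} - \frac{\log{\left(3 \right)}}{39} + \frac{179 \sqrt{3} \operatorname{atan}{\left(\frac{7 \sqrt{3}}{6} \right)}}{312}.
Integral = F(11/2) - F(7/2) = - \frac{435 \log{\left(\frac{133}{4} \right)}}{208} - \frac{19 \log{\left(\frac{13}{2} \right)}}{24} - \frac{179 \sqrt{3} \operatorname{atan}{\left(\frac{7 \sqrt{3}}{6} \right)}}{312} - \frac{\log{\left(5 \right)}}{39} + \frac{\log{\left(3 \right)}}{39} + \frac{19 \log{\left(\frac{9}{2} \right)}}{24} + \frac{179 \sqrt{3} \operatorname{atan}{\left(\frac{11 \sqrt{3}}{6} \right)}}{312} + \frac{435 \log{\left(\frac{61}{4} \right)}}{208}.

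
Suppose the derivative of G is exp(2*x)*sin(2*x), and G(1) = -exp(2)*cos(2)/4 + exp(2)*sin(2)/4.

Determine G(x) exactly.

Whatever form G(x) takes, its d/dx must return the stated G'(x).
A general antiderivative is exp(2*x)*sin(2*x)/4 - exp(2*x)*cos(2*x)/4 + C.
The condition gives C = -exp(2)*cos(2)/4 + exp(2)*sin(2)/4 - (-exp(2)*cos(2)/4 + exp(2)*sin(2)/4) = 0.
So G(x) = exp(2*x)*sin(2*x)/4 - exp(2*x)*cos(2*x)/4.
Check: d/dx[exp(2*x)*sin(2*x)/4 - exp(2*x)*cos(2*x)/4] = exp(2*x)*sin(2*x) = G'(x).

G(x) = exp(2*x)*sin(2*x)/4 - exp(2*x)*cos(2*x)/4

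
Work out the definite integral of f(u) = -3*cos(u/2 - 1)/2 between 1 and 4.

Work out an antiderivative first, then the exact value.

Since d/du undoes antidifferentiation here, F'(u) = f(u) is required of F(u).
F(u) = -3*sin(u/2 - 1) is an antiderivative of f.
Check: d/du[-3*sin(u/2 - 1)] = -3*cos(u/2 - 1)/2 = f(u).
F(4) = -3*sin(1); F(1) = 3*sin(1/2).
Integral = F(4) - F(1) = -3*sin(1) - 3*sin(1/2).

Antiderivative: F(u) = -3*sin(u/2 - 1); value = -3*sin(1) - 3*sin(1/2)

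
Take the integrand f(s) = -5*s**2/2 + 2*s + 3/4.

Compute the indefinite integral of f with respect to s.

F(s) = -5*s**3/6 + s**2 + 3*s/4 + C

Integrate term by term and add the pieces.
Check: d/ds[-5*s**3/6 + s**2 + 3*s/4] = -5*s**2/2 + 2*s + 3/4 = f(s).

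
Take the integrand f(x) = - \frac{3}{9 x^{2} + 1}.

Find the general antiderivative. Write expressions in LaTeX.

Whatever form F(x) takes, F'(x) = f(x) is non-negotiable.
Check: d/dx[- \operatorname{atan}{\left(3 x \right)}] = - \frac{3}{9 x^{2} + 1} = f(x).

F(x) = - \operatorname{atan}{\left(3 x \right)} + C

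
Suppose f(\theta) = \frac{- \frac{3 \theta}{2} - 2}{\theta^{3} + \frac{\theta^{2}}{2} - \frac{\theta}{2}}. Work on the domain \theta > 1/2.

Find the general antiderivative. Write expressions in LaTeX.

F(\theta) = - \frac{- 12 \log{\left(\theta \right)} + 11 \log{\left(\theta - \frac{1}{2} \right)} + \log{\left(\theta + 1 \right)}}{3} + C

Factor the denominator (\theta \left(\theta + 1\right) \left(2 \theta - 1\right)) and decompose: f = - \frac{22}{3 \left(2 \theta - 1\right)} - \frac{1}{3 \left(\theta + 1\right)} + \frac{4}{\theta}; each piece integrates to a log, atan, or power term.
Check: d/d\theta[- \frac{- 12 \log{\left(\theta \right)} + 11 \log{\left(\theta - \frac{1}{2} \right)} + \log{\left(\theta + 1 \right)}}{3}] = \frac{- 3 \theta - 4}{2 \theta^{3} + \theta^{2} - \theta}, which equals f(\theta).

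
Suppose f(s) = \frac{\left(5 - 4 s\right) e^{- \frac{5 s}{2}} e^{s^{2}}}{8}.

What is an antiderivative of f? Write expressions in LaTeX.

f matches the chain-rule pattern g'(h)*h' with inner function h(s) = s^{2} - \frac{5 s}{2}; substituting u = h(s) collapses the integral.
Check: d/ds[- \frac{e^{- \frac{5 s}{2}} e^{s^{2}}}{4}] = \frac{\left(- 4 s e^{s^{2}} + 5 e^{s^{2}}\right) e^{- \frac{5 s}{2}}}{8}, which equals f(s).

An antiderivative is F(s) = - \frac{e^{- \frac{5 s}{2}} e^{s^{2}}}{4}.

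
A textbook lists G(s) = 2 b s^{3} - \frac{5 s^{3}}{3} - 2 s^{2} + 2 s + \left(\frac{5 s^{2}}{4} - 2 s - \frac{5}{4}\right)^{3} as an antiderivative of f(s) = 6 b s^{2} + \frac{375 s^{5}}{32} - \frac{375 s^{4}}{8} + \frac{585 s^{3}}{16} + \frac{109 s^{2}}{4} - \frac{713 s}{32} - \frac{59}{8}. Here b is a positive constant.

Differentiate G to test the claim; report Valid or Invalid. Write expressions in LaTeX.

Valid. The derivative of G reproduces f.

d/ds[G] = 6 b s^{2} + \frac{375 s^{5}}{32} - \frac{375 s^{4}}{8} + \frac{585 s^{3}}{16} + \frac{109 s^{2}}{4} - \frac{713 s}{32} - \frac{59}{8}
This equals f(s) exactly, so the claim holds.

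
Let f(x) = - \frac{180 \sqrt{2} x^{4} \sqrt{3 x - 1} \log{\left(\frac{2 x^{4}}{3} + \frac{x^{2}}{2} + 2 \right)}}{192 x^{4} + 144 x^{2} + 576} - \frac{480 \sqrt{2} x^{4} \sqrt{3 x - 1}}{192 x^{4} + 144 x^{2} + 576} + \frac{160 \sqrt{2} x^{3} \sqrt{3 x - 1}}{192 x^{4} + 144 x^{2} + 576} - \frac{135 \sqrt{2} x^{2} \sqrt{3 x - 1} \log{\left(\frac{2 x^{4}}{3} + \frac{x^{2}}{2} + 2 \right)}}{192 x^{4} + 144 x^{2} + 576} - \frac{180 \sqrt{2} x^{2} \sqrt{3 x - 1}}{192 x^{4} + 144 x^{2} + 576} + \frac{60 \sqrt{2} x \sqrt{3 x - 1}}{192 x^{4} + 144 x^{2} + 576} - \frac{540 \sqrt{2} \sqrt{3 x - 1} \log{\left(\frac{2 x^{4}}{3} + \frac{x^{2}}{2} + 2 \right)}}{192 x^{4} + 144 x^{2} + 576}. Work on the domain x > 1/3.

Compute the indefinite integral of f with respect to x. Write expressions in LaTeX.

F(x) = - \frac{5 \sqrt{2} \left(3 x - 1\right)^{\frac{3}{2}} \log{\left(\frac{2 x^{4}}{3} + \frac{x^{2}}{2} + 2 \right)}}{24} + C

Recognize the product-rule pattern: f = u'v + uv' with u = - \frac{5 \left(\frac{3 x}{2} - \frac{1}{2}\right)^{\frac{3}{2}}}{6}, v = \log{\left(\frac{2 x^{4}}{3} + \frac{x^{2}}{2} + 2 \right)}, so integration by parts undoes it.
Check: d/dx[- \frac{5 \sqrt{2} \left(3 x - 1\right)^{\frac{3}{2}} \log{\left(\frac{2 x^{4}}{3} + \frac{x^{2}}{2} + 2 \right)}}{24}] = \frac{- 180 \sqrt{2} x^{4} \sqrt{3 x - 1} \log{\left(\frac{2 x^{4}}{3} + \frac{x^{2}}{2} + 2 \right)} - 480 \sqrt{2} x^{4} \sqrt{3 x - 1} + 160 \sqrt{2} x^{3} \sqrt{3 x - 1} - 135 \sqrt{2} x^{2} \sqrt{3 x - 1} \log{\left(\frac{2 x^{4}}{3} + \frac{x^{2}}{2} + 2 \right)} - 180 \sqrt{2} x^{2} \sqrt{3 x - 1} + 60 \sqrt{2} x \sqrt{3 x - 1} - 540 \sqrt{2} \sqrt{3 x - 1} \log{\left(\frac{2 x^{4}}{3} + \frac{x^{2}}{2} + 2 \right)}}{192 x^{4} + 144 x^{2} + 576}, which equals f(x).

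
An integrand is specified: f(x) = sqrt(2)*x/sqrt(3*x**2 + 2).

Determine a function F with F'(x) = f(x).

An antiderivative is F(x) = 2*sqrt(3*x**2/2 + 1)/3.

f matches the chain-rule pattern g'(h)*h' with inner function h(x) = 3*x**2/2 + 1; substituting u = h(x) collapses the integral.
Check: d/dx[2*sqrt(3*x**2/2 + 1)/3] = sqrt(2)*x/sqrt(3*x**2 + 2) = f(x).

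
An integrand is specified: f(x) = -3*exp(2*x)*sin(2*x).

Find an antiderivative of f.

An antiderivative is F(x) = 3*(-sin(2*x) + cos(2*x))*exp(2*x)/4.

Recover f(x) by differentiating a candidate F(x); any mismatch rules it out.
Check: d/dx[3*(-sin(2*x) + cos(2*x))*exp(2*x)/4] = -3*exp(2*x)*sin(2*x) = f(x).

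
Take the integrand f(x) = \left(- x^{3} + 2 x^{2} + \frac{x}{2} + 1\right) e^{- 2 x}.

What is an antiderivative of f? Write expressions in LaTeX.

Recognize the product-rule pattern: f = u'v + uv' with u = \frac{x^{3}}{2} - \frac{x^{2}}{4} - \frac{x}{2} - \frac{3}{4}, v = e^{- 2 x}, so integration by parts undoes it.
Check: d/dx[\frac{\left(2 x^{3} - x^{2} - 2 x - 3\right) e^{- 2 x}}{4}] = \frac{\left(- 2 x^{3} + 4 x^{2} + x + 2\right) e^{- 2 x}}{2}, which equals f(x).

An antiderivative is F(x) = \frac{\left(2 x^{3} - x^{2} - 2 x - 3\right) e^{- 2 x}}{4}.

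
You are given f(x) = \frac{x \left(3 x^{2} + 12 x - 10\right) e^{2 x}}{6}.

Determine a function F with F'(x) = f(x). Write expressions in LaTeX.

An antiderivative is F(x) = \frac{\left(12 x^{3} + 30 x^{2} - 70 x + 35\right) e^{2 x}}{48}.

Recognize the product-rule pattern: f = u'v + uv' with u = \frac{x^{3}}{4} + \frac{5 x^{2}}{8} - \frac{35 x}{24} + \frac{35}{48}, v = e^{2 x}, so integration by parts undoes it.
Check: d/dx[\frac{\left(12 x^{3} + 30 x^{2} - 70 x + 35\right) e^{2 x}}{48}] = \frac{x^{3} e^{2 x}}{2} + 2 x^{2} e^{2 x} - \frac{5 x e^{2 x}}{3}, which equals f(x).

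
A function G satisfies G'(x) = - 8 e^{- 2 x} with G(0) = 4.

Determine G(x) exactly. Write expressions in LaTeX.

G(x) = 4 e^{- 2 x}

Since d/dx undoes antidifferentiation here, G(x) must give back the stated G'(x).
A general antiderivative is 4 e^{- 2 x} + C.
The condition gives C = 4 - (4) = 0.
So G(x) = 4 e^{- 2 x}.
Check: d/dx[4 e^{- 2 x}] = - 8 e^{- 2 x} = G'(x).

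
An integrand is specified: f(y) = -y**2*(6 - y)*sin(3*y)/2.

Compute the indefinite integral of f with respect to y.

An antiderivative F(y) passes only if d/dy[F] lands on f(y) exactly.
Check: d/dy[-y**3*cos(3*y)/6 + y**2*sin(3*y)/6 + y**2*cos(3*y) - 2*y*sin(3*y)/3 + y*cos(3*y)/9 - sin(3*y)/27 - 2*cos(3*y)/9] = y**3*sin(3*y)/2 - 3*y**2*sin(3*y), which equals f(y).

F(y) = -y**3*cos(3*y)/6 + y**2*sin(3*y)/6 + y**2*cos(3*y) - 2*y*sin(3*y)/3 + y*cos(3*y)/9 - sin(3*y)/27 - 2*cos(3*y)/9 + C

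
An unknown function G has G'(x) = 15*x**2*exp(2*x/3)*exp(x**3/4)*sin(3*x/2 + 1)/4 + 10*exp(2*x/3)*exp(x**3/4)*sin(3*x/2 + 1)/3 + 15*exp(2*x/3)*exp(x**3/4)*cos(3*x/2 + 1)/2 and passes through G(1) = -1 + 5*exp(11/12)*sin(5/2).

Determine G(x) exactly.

G'(x) has the shape u'v + uv' for u = 5*exp(x**3/4 + 2*x/3) and v = sin(3*x/2 + 1) — it is the derivative of the product u*v.
A general antiderivative is 5*exp(x**3/4 + 2*x/3)*sin(3*x/2 + 1) + C.
The condition gives C = -1 + 5*exp(11/12)*sin(5/2) - (5*exp(11/12)*sin(5/2)) = -1.
So G(x) = 5*exp(x**3/4 + 2*x/3)*sin(3*x/2 + 1) - 1.
Check: d/dx[5*exp(x**3/4 + 2*x/3)*sin(3*x/2 + 1) - 1] = 15*x**2*exp(2*x/3)*exp(x**3/4)*sin(3*x/2 + 1)/4 + 10*exp(2*x/3)*exp(x**3/4)*sin(3*x/2 + 1)/3 + 15*exp(2*x/3)*exp(x**3/4)*cos(3*x/2 + 1)/2 = G'(x).

G(x) = 5*exp(x**3/4 + 2*x/3)*sin(3*x/2 + 1) - 1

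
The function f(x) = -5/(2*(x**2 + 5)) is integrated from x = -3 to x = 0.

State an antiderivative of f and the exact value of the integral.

Differentiate the proposed F(x) back; it has to land on f(x) exactly.
F(x) = -sqrt(5)*atan(sqrt(5)*x/5)/2 is an antiderivative of f.
Check: d/dx[-sqrt(5)*atan(sqrt(5)*x/5)/2] = -5/(2*x**2 + 10), which equals f(x).
F(0) = 0; F(-3) = sqrt(5)*atan(3*sqrt(5)/5)/2.
Integral = F(0) - F(-3) = -sqrt(5)*atan(3*sqrt(5)/5)/2.

Antiderivative: F(x) = -sqrt(5)*atan(sqrt(5)*x/5)/2; value = -sqrt(5)*atan(3*sqrt(5)/5)/2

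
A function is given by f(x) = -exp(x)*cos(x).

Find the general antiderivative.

A candidate is checked by its d/dx: the result must match f(x).
Check: d/dx[-exp(x)*sin(x)/2 - exp(x)*cos(x)/2] = -exp(x)*cos(x) = f(x).

F(x) = -exp(x)*sin(x)/2 - exp(x)*cos(x)/2 + C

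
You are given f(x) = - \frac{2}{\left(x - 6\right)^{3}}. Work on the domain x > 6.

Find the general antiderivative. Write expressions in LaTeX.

For F(x) to be correct the identity F'(x) - f(x) = 0 must hold.
Check: d/dx[\frac{1}{\left(x - 6\right)^{2}}] = - \frac{2}{x^{3} - 18 x^{2} + 108 x - 216}, which equals f(x).

F(x) = \frac{1}{\left(x - 6\right)^{2}} + C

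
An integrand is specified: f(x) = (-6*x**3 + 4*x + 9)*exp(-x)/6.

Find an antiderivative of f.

An antiderivative is F(x) = (6*x**3 + 18*x**2 + 32*x + 23)*exp(-x)/6.

Recognize the product-rule pattern: f = u'v + uv' with u = x**3 + 3*x**2 + 16*x/3 + 23/6, v = exp(-x), so integration by parts undoes it.
Check: d/dx[(6*x**3 + 18*x**2 + 32*x + 23)*exp(-x)/6] = (-6*x**3 + 4*x + 9)*exp(-x)/6 = f(x).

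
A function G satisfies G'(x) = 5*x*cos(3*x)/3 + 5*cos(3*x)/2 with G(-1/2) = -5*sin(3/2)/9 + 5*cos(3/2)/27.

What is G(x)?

G(x) = 5*(6*x*sin(3*x) + 9*sin(3*x) + 2*cos(3*x))/54

Integrate term by term and add the pieces.
A general antiderivative is 5*x*sin(3*x)/9 + 5*sin(3*x)/6 + 5*cos(3*x)/27 + C.
The condition gives C = -5*sin(3/2)/9 + 5*cos(3/2)/27 - (-5*sin(3/2)/9 + 5*cos(3/2)/27) = 0.
So G(x) = 5*(6*x*sin(3*x) + 9*sin(3*x) + 2*cos(3*x))/54.
Check: d/dx[5*(6*x*sin(3*x) + 9*sin(3*x) + 2*cos(3*x))/54] = 5*x*cos(3*x)/3 + 5*cos(3*x)/2 = G'(x).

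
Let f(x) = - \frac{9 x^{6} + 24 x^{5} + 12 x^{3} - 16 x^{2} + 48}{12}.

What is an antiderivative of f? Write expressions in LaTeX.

A first test for any F(x): its x-derivative must equal f(x) identically.
Check: d/dx[- \frac{3 x^{7}}{28} - \frac{x^{6}}{3} - \frac{x^{4}}{4} + \frac{4 x^{3}}{9} - 4 x] = - \frac{3 x^{6}}{4} - 2 x^{5} - x^{3} + \frac{4 x^{2}}{3} - 4, which equals f(x).

An antiderivative is F(x) = - \frac{3 x^{7}}{28} - \frac{x^{6}}{3} - \frac{x^{4}}{4} + \frac{4 x^{3}}{9} - 4 x.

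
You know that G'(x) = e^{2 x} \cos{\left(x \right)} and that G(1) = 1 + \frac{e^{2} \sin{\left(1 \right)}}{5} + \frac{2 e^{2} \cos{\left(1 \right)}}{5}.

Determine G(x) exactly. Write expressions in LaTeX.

Recover the given G'(x) by differentiating a candidate G(x); any mismatch rules it out.
A general antiderivative is \frac{e^{2 x} \sin{\left(x \right)}}{5} + \frac{2 e^{2 x} \cos{\left(x \right)}}{5} + C.
The condition gives C = 1 + \frac{e^{2} \sin{\left(1 \right)}}{5} + \frac{2 e^{2} \cos{\left(1 \right)}}{5} - (\frac{e^{2} \sin{\left(1 \right)}}{5} + \frac{2 e^{2} \cos{\left(1 \right)}}{5}) = 1.
So G(x) = \frac{e^{2 x} \sin{\left(x \right)} + 2 e^{2 x} \cos{\left(x \right)} + 5}{5}.
Check: d/dx[\frac{e^{2 x} \sin{\left(x \right)} + 2 e^{2 x} \cos{\left(x \right)} + 5}{5}] = e^{2 x} \cos{\left(x \right)} = G'(x).

G(x) = \frac{e^{2 x} \sin{\left(x \right)} + 2 e^{2 x} \cos{\left(x \right)} + 5}{5}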